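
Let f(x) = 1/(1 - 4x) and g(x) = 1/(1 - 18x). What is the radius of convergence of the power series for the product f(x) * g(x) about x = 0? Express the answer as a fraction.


The radius of 1/(1 - 4x) is 1/4 (nearest singularity at x = 1/4), and the radius of 1/(1 - 18x) is 1/18.
The product f(x)*g(x) = 1/((1 - 4x)(1 - 18x)) has singularities at both 1/4 and 1/18, so its radius of convergence is the distance to the nearest one:
min(1/4, 1/18) = 1/18.

1/18


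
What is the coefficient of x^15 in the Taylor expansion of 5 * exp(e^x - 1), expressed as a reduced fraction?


exp(e^x - 1) = sum_{k>=0} Bell_k x^k / k!, where Bell_k is the k-th Bell number.
So the coefficient of x^15 is 5 * Bell_15 / 15!.
Computing: Bell_15 = 1382958545 and 15! = 1307674368000, giving
5 * 1382958545/1307674368000 = 276591709/52306974720.

276591709/52306974720


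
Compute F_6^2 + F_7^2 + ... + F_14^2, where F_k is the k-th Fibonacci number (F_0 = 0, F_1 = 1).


There is a standard identity sum_{k=0}^{N} F_k^2 = F_N * F_{N+1} (proved inductively from the telescoping relation F_k^2 = F_k F_{k+1} - F_{k-1} F_k). Then
sum_{k=6}^{14} F_k^2 = F_14 F_15 - F_5 F_6.
Computing: F_14 = 377, F_15 = 610, F_5 = 5, F_6 = 8.
Sum = 377 * 610 - 5 * 8 = 229930.

229930


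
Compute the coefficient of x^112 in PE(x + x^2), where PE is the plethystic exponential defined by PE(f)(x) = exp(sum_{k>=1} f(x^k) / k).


With f(x) = x + x^2, the exponent is sum_{k>=1} (x^k + x^(2k)) / k = -ln(1 - x) - ln(1 - x^2). Exponentiating:
PE(x + x^2) = 1 / ((1 - x)(1 - x^2)).
This is the generating function for partitions of n into parts of size 1 or 2. The number of 2's can be any j in 0..56, and the rest are 1's, so
[x^112] = floor(112/2) + 1 = 57.

57


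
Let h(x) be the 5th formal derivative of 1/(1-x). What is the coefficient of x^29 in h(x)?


Differentiating 5 times: d^5/dx^5 [1/(1-x)] = 5!/(1-x)^6.
The expansion 1/(1-x)^6 = sum_{k>=0} C(k+5, 5) x^k, so the coefficient of x^n in 5!/(1-x)^6 is 5! * C(n+5, 5).
For n = 29: 120 * C(34, 5) = 120 * 278256 = 33390720

33390720


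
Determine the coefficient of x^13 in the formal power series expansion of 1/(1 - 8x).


The geometric series identity gives 1/(1 - c x) = sum_{k>=0} c^k x^k, so the coefficient of x^k is c^k.
Here c = 8 and k = 13.
Computing: 8^13 = 549755813888

549755813888


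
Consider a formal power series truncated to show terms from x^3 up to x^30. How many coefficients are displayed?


From x^3 to x^30 inclusive, the count is 30 - 3 + 1 = 28.

28


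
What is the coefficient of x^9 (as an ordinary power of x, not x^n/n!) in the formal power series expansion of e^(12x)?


The exponential series is e^y = sum_{k>=0} y^k / k!. Substituting y = 12x gives
e^(12x) = sum_{k>=0} 12^k x^k / k!.
So the coefficient of x^n is a^n/n! with a = 12, n = 9:
12^9 / 9! = 5159780352/362880 = 497664/35

497664/35


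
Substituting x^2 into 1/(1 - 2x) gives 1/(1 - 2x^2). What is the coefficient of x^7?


Since 1/(1 - 2x^2) only has even powers of x,
the coefficient of x^7 (odd) is 0.

0


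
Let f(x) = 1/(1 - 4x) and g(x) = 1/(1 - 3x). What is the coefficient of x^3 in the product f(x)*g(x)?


The coefficient of x^n in f*g is the Cauchy product: sum_{k=0}^{n} a^k * b^(n-k).
With a=4, b=3, n=3:
sum_{k=0}^{3} 4^k * 3^(3-k)
= 175

175


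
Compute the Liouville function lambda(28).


The Liouville function is lambda(k) = (-1)^Omega(k), where Omega(k) counts the prime factors of k with multiplicity.
Factoring: 28 = 2 * 2 * 7, so Omega(28) = 3.
lambda(28) = (-1)^3 = -1.

-1


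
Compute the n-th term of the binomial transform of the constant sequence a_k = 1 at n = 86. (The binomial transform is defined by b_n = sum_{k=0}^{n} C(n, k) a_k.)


With a_k = 1 for all k, b_n = sum_{k=0}^{n} C(n, k) = 2^n by the binomial theorem.
For n = 86: 2^86 = 77371252455336267181195264.

77371252455336267181195264


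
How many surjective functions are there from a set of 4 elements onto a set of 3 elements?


By inclusion-exclusion on which target elements are missed, the number of surjections from an n-set onto a k-set is
surj(n, k) = sum_{j=0}^{k} (-1)^j C(k, j) (k - j)^n.
Equivalently surj(n, k) = k! * S(n, k), where S(n, k) is the Stirling number of the second kind.
For n = 4, k = 3:
S(4, 3) = 6, so
surj = 3! * 6 = 6 * 6 = 36.

36


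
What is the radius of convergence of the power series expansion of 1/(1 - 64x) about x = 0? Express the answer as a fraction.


Expanding 1/(1 - 64x) = sum_{k>=0} 64^k x^k, the series converges when |64x| < 1, i.e., |x| < 1/64.
So the radius of convergence is 1/64 = 1/64.

1/64


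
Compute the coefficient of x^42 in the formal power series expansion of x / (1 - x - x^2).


Let f(x) = sum_{k>=0} a_k x^k. Multiplying f(x) * (1 - x - x^2) = x and matching coefficients gives a_0 = 0, a_1 = 1, and a_k = a_{k-1} + a_{k-2} for k >= 2. These are the Fibonacci numbers F_k.
Iterating from F_0 = 0, F_1 = 1:
F_0=0, F_1=1, F_2=1, F_3=2, F_4=3, F_5=5, F_6=8, F_7=13, F_8=21, F_9=34, ...
F_42 = 267914296.

267914296


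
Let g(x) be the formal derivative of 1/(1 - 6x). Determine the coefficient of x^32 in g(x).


Differentiate termwise: d/dx sum_{k>=0} 6^k x^k = sum_{k>=1} k 6^k x^(k-1) = sum_{j>=0} (j+1) 6^(j+1) x^j.
Equivalently, d/dx [1/(1 - 6x)] = 6/(1 - 6x)^2.
For j = 32: 33 * 6^33 = 33 * 47751966659678405306351616 = 1575814899769387375109603328.

1575814899769387375109603328


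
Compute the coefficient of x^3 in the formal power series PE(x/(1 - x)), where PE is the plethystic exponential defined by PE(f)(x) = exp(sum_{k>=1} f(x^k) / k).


For f(x) = x/(1 - x) we have
sum_{k>=1} f(x^k) / k = sum_{k>=1} (1/k) * x^k / (1 - x^k) = sum_{k, m >= 1} x^(k m) / k,
which after exponentiating simplifies to
PE(x/(1 - x)) = prod_{k>=1} 1 / (1 - x^k).
This is the generating function for the partition function p(n), so the coefficient of x^3 is p(3).
Computing p(3) by dynamic programming over parts 1, 2, ..., 3: p(3) = 3.

3


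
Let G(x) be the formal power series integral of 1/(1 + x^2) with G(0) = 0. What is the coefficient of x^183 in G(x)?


1/(1 + x^2) = sum_{j>=0} (-1)^j x^(2j). Integrating termwise with G(0) = 0:
G(x) = sum_{j>=0} (-1)^j x^(2j+1) / (2j+1) = arctan(x).
Only odd powers are nonzero. For x^183 write 183 = 2*91 + 1, giving
(-1)^91 / 183 = -1/183 = -1/183.

-1/183


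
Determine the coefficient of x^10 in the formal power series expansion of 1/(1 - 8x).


The geometric series identity gives 1/(1 - c x) = sum_{k>=0} c^k x^k, so the coefficient of x^k is c^k.
Here c = 8 and k = 10.
Computing: 8^10 = 1073741824

1073741824


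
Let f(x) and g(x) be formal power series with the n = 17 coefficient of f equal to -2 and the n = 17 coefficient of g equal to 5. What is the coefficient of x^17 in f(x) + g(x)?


Addition of formal power series is termwise.
The coefficient of x^17 in f + g = -2 + 5
= 3

3


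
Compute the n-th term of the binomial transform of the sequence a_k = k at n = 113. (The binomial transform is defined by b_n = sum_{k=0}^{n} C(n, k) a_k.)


With a_k = k, b_n = sum_{k=0}^{n} C(n, k) k. Using k * C(n, k) = n * C(n-1, k-1) gives b_n = n * sum_{k>=1} C(n-1, k-1) = n * 2^(n-1).
For n = 113: 113 * 2^112 = 113 * 5192296858534827628530496329220096 = 586729545014435522023946085201870848.

586729545014435522023946085201870848


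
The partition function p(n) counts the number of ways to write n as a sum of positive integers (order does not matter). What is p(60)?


Using the generating function prod_{k>=1} 1/(1-x^k), we compute p(60).
By dynamic programming over parts 1 through 60:
p(60) = 966467

966467


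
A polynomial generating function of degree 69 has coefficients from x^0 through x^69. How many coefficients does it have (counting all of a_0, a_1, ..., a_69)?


A polynomial of degree 69 takes the form a_0 + a_1 x + ... + a_69 x^69.
The number of coefficients is 69 + 1 = 70.

70


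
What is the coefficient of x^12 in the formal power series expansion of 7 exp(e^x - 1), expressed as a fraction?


exp(e^x - 1) is the exponential generating function for the Bell numbers Bell_k: exp(e^x - 1) = sum_{k>=0} Bell_k x^k / k!.
So the coefficient of x^12 in 7 exp(e^x - 1) is 7 Bell_12 / 12!.
Computing: Bell_12 = 4213597 and 12! = 479001600, giving
7 * 4213597/479001600 = 4213597/68428800.

4213597/68428800


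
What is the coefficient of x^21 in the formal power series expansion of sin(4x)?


The Maclaurin series is sin(t) = sum_{k>=0} (-1)^k t^(2k+1) / (2k+1)!, so substituting t = 4x, only odd powers of x are nonzero, with coefficient of x^(2k+1) equal to (-1)^k 4^(2k+1) / (2k+1)!.
Write 21 = 2*10 + 1, giving the coefficient (-1)^10 * 4^21 / 21! = 4398046511104/51090942171709440000 = 16777216/194896477400625.

16777216/194896477400625


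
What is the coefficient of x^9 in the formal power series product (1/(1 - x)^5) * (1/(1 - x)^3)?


Combine the factors: (1/(1 - x)^5) * (1/(1 - x)^3) = 1/(1 - x)^8.
Then use 1/(1 - x)^r = sum_{k>=0} C(k + r - 1, r - 1) x^k with r = 8 and k = 9:
C(16, 7) = 11440.

11440


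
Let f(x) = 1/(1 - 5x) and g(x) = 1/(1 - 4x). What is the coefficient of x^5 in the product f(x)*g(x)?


The coefficient of x^n in f*g is the Cauchy product: sum_{k=0}^{n} a^k * b^(n-k).
With a=5, b=4, n=5:
sum_{k=0}^{5} 5^k * 4^(5-k)
= 11529

11529


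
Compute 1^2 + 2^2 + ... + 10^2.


This power sum has a closed form given by Faulhaber's formula
sum_{k=1}^{m} k^p = (1 / (p + 1)) * sum_{j=0}^{p} C(p + 1, j) B_j m^(p + 1 - j),
but for small m direct computation is fastest:
1 + 4 + 9 + 16 + 25 + 36 + 49 + 64 + 81 + 100 = 385.

385


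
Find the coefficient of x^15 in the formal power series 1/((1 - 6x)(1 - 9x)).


By partial fractions or Cauchy convolution:
The coefficient equals sum_{k=0}^{15} 6^k * 9^(15-k).
= 616733026314795

616733026314795


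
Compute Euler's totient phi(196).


phi(n) counts integers in [1, n] coprime to n. Using the multiplicative formula phi(n) = n * prod_{p | n} (1 - 1/p):
196 = 2^2 * 7^2, so
phi(196) = 196 * (1 - 1/2) * (1 - 1/7) = 84.

84


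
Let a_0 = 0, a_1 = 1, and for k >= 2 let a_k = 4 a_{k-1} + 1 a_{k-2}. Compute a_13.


Iterating the recurrence forward:
a_0 = 0
a_1 = 1
a_2 = 4*1 + 1*0 = 4
a_3 = 4*4 + 1*1 = 17
a_4 = 4*17 + 1*4 = 72
a_5 = 4*72 + 1*17 = 305
a_6 = 4*305 + 1*72 = 1292
a_7 = 4*1292 + 1*305 = 5473
a_8 = 4*5473 + 1*1292 = 23184
a_9 = 4*23184 + 1*5473 = 98209
a_10 = 4*98209 + 1*23184 = 416020
a_11 = 4*416020 + 1*98209 = 1762289
a_12 = 4*1762289 + 1*416020 = 7465176
a_13 = 4*7465176 + 1*1762289 = 31622993
So a_13 = 31622993.

31622993


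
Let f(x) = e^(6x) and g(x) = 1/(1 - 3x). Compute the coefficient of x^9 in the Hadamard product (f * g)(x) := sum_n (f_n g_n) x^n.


Expanding: f_k = 6^k/k! (from e^(6x)) and g_k = 3^k (from 1/(1 - 3x)). So the Hadamard coefficient (f * g)_k = 6^k 3^k / k! = (18)^k / k!.
For k = 9: 18^9/9! = 198359290368/362880 = 19131876/35.

19131876/35


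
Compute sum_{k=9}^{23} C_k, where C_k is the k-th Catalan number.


C_9 through C_23: 4862, 16796, 58786, 208012, 742900, 2674440, 9694845, 35357670, 129644790, 477638700, 1767263190, 6564120420, 24466267020, 91482563640, 343059613650
Sum = 4862 + 16796 + 58786 + 208012 + 742900 + 2674440 + 9694845 + 35357670 + 129644790 + 477638700 + 1767263190 + 6564120420 + 24466267020 + 91482563640 + 343059613650
= 467995869721

467995869721


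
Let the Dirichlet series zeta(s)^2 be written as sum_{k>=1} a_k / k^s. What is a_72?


The Dirichlet convolution of the constant function 1 with itself gives (1 * 1)(k) = sum_{d | k} 1 = d(k), the number of positive divisors of k.
Since zeta(s) = sum_{k>=1} 1/k^s, we have zeta(s)^2 = sum_{k>=1} d(k)/k^s, so a_k = d(k).
For k = 72: the divisors are 1, 2, 3, 4, 6, 8, 9, 12, 18, 24, 36, 72.
Count = 12.

12


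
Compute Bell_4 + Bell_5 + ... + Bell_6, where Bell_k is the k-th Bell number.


Recall Bell_k counts set partitions of a k-set (with Bell_0 = 1 by convention).
Bell_4 through Bell_6: 15, 52, 203
Sum = 15 + 52 + 203 = 270.

270


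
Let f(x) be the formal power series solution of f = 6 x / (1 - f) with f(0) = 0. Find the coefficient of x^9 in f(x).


Apply Lagrange inversion: f = 6 x * phi(f) with phi(t) = 1/(1 - t), so
[x^n] f = 6^n * (1/n) [t^(n-1)] phi(t)^n = 6^n * (1/n) [t^(n-1)] (1 - t)^(-n) = 6^n * (1/n) C(2n - 2, n - 1) = 6^n * C_{n-1}.
For n = 9: C_8 = C(16, 8) / 9 = 12870/9 = 1430.
With the 6^9 = 10077696 factor, the coefficient is 10077696 * 1430 = 14411105280.

14411105280


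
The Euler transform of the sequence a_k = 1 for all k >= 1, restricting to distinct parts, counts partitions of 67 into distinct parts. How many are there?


Partitions of 67 into distinct parts can be computed via generating function.
Product (1+x)(1+x^2)(1+x^3)...
The coefficient of x^67 = 22250

22250


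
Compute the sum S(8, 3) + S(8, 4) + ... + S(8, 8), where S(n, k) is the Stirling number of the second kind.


By definition, S(n, k) counts partitions of an n-set into exactly k nonempty blocks.
Computing row n = 8 for k = 3..8:
S(8, k): 966, 1701, 1050, 266, 28, 1
Sum = 4012.

4012


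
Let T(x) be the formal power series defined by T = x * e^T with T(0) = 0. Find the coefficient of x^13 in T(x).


Apply the Lagrange inversion formula: if T = x * phi(T) with phi(t) = e^t, then
[x^n] T = (1/n) [t^(n-1)] phi(t)^n = (1/n) [t^(n-1)] e^(n t) = (1/n) * n^(n-1) / (n-1)! = n^(n-1) / n!.
When c = 1 this is the Cayley count of rooted labeled trees on n vertices, divided by n!.
For n = 13: 13^12 / 13! = 23298085122481/6227020800 = 1792160394037/479001600.

1792160394037/479001600


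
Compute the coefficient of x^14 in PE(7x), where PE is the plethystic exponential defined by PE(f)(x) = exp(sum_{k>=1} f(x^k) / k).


With f(x) = 7x, the exponent is sum_{k>=1} 7 x^k / k = 7 * (-ln(1 - x)). Exponentiating:
PE(7x) = exp(-7 ln(1 - x)) = 1/(1 - x)^7.
By the negative binomial expansion, [x^n] 1/(1 - x)^7 = C(n + 6, 6).
For n = 14: C(20, 6) = 38760.

38760


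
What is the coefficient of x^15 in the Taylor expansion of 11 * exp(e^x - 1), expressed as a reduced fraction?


exp(e^x - 1) = sum_{k>=0} Bell_k x^k / k!, where Bell_k is the k-th Bell number.
So the coefficient of x^15 is 11 * Bell_15 / 15!.
Computing: Bell_15 = 1382958545 and 15! = 1307674368000, giving
11 * 1382958545/1307674368000 = 276591709/23775897600.

276591709/23775897600


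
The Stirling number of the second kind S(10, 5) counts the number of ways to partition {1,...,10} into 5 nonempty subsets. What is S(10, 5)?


Using the explicit formula S(n,k) = (1/k!) sum_{j=0}^{k} (-1)^(k-j) C(k,j) j^n:
S(10, 5) = 42525
Equivalently, S(n,k) is n! times the coefficient of x^n in the EGF (e^x - 1)^k / k!.

42525


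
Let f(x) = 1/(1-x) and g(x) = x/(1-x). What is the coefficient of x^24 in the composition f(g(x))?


First simplify the composition: f(g(x)) = 1/(1 - x/(1-x)) = (1-x)/((1-x) - x) = (1-x)/(1-2x).
Now extract the coefficient. Write (1-x)/(1-2x) = 1/(1-2x) - x/(1-2x).
The coefficient of x^n in 1/(1-2x) is 2^n, and in x/(1-2x) is 2^(n-1) (for n >= 1).
So the coefficient of x^24 is 2^24 - 2^23 = 16777216 - 8388608 = 8388608.

8388608


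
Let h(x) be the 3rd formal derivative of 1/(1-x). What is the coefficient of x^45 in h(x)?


Differentiating 3 times: d^3/dx^3 [1/(1-x)] = 3!/(1-x)^4.
The expansion 1/(1-x)^4 = sum_{k>=0} C(k+3, 3) x^k, so the coefficient of x^n in 3!/(1-x)^4 is 3! * C(n+3, 3).
For n = 45: 6 * C(48, 3) = 6 * 17296 = 103776

103776


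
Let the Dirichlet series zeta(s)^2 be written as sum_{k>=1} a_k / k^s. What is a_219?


The Dirichlet convolution of the constant function 1 with itself gives (1 * 1)(k) = sum_{d | k} 1 = d(k), the number of positive divisors of k.
Since zeta(s) = sum_{k>=1} 1/k^s, we have zeta(s)^2 = sum_{k>=1} d(k)/k^s, so a_k = d(k).
For k = 219: the divisors are 1, 3, 73, 219.
Count = 4.

4


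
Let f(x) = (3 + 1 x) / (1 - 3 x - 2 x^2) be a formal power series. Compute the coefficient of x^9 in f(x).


Write f(x) = sum_{k>=0} a_k x^k. Multiplying both sides by 1 - 3 x - 2 x^2 gives
(1 - 3 x - 2 x^2) sum_{k>=0} a_k x^k = 3 + 1 x.
Matching coefficients:
 x^0: a_0 = 3
 x^1: a_1 - 3 a_0 = 1  =>  a_1 = 3*3 + 1 = 10
 x^k (k >= 2): a_k = 3 a_{k-1} + 2 a_{k-2}.
Iterating: a_2 = 36, a_3 = 128, a_4 = 456, a_5 = 1624, a_6 = 5784, a_7 = 20600, a_8 = 73368, a_9 = 261304.
So the coefficient of x^9 is 261304.

261304


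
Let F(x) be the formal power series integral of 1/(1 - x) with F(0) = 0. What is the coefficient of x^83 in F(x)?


1/(1 - x) = sum_{k>=0} x^k. Integrating termwise and using F(0) = 0 gives
F(x) = sum_{k>=0} x^(k+1) / (k+1) = sum_{m>=1} x^m / m = -ln(1 - x).
So the coefficient of x^83 is 1/83 = 1/83.

1/83


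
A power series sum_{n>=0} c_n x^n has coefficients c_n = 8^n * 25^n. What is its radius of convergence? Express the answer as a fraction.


By the root test (Cauchy-Hadamard), the radius is R = 1 / limsup_n |c_n|^(1/n).
Here |c_n|^(1/n) = (8^n * 25^n)^(1/n) = 8 * 25 = 200 for all n.
So R = 1/200 = 1/200.

1/200


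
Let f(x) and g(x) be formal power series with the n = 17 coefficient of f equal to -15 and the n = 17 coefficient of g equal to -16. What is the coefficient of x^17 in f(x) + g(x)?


Addition of formal power series is termwise.
The coefficient of x^17 in f + g = -15 + -16
= -31

-31


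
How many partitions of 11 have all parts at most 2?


Using the generating function (1-x)^(-1)(1-x^2)^(-1),
the coefficient of x^11 counts these restricted partitions.
Result = 6

6


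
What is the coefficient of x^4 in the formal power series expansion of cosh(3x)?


The Maclaurin series is cosh(t) = sum_{m>=0} t^(2m) / (2m)!, so substituting t = 3x, only even powers of x are nonzero, with coefficient of x^(2m) equal to 3^(2m) / (2m)!.
For x^4 the coefficient is 3^4/4! = 81/24 = 27/8.

27/8


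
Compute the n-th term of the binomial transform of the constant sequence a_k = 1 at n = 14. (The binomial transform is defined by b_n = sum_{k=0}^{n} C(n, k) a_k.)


With a_k = 1 for all k, b_n = sum_{k=0}^{n} C(n, k) = 2^n by the binomial theorem.
For n = 14: 2^14 = 16384.

16384


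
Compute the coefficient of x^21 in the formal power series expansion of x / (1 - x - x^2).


Let f(x) = sum_{k>=0} a_k x^k. Multiplying f(x) * (1 - x - x^2) = x and matching coefficients gives a_0 = 0, a_1 = 1, and a_k = a_{k-1} + a_{k-2} for k >= 2. These are the Fibonacci numbers F_k.
Iterating from F_0 = 0, F_1 = 1:
F_0=0, F_1=1, F_2=1, F_3=2, F_4=3, F_5=5, F_6=8, F_7=13, F_8=21, F_9=34, ...
F_21 = 10946.

10946


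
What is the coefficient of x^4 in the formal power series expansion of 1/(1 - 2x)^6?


The general identity 1/(1 - c x)^r = sum_{k>=0} c^k C(k + r - 1, r - 1) x^k follows by substituting y = c x into 1/(1 - y)^r = sum_{k>=0} C(k + r - 1, r - 1) y^k.
For c = 2, r = 6, k = 4:
2^4 * C(9, 5) = 16 * 126 = 2016.

2016


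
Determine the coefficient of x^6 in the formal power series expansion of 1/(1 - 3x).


The geometric series identity gives 1/(1 - c x) = sum_{k>=0} c^k x^k, so the coefficient of x^k is c^k.
Here c = 3 and k = 6.
Computing: 3^6 = 729

729


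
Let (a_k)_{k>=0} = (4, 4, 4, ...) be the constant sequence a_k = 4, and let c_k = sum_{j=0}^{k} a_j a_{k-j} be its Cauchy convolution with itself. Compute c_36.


Since a_j = 4 for all j >= 0, the convolution sum becomes
c_k = sum_{j=0}^{k} 4 * 4 = 16 * (k + 1).
Equivalently, the generating function of (a_k) is 4/(1 - x) and its square is 16/(1 - x)^2 = sum_{k>=0} 16(k + 1) x^k.
For k = 36: 16 * 37 = 592.

592


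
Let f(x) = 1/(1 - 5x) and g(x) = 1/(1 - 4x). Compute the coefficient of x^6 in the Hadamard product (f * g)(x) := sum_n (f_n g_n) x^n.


f has coefficients f_k = 5^k and g has coefficients g_k = 4^k, so the Hadamard product has coefficient (f*g)_k = 5^k * 4^k = 20^k.
For k = 6: 20^6 = 64000000.

64000000


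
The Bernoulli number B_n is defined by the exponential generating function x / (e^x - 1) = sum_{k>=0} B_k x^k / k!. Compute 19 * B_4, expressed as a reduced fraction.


Bernoulli numbers can also be computed recursively via B_0 = 1 and sum_{j=0}^{m} C(m+1, j) B_j = 0 for m >= 1. Odd-index Bernoulli numbers vanish for k >= 3.
Computing B_4 = -1/30, so 19 * B_4 = 19 * -1/30 = -19/30.

-19/30


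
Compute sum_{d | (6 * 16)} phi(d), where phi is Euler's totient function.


First, 6 * 16 = 96. One classical identity is sum_{d | n} phi(d) = n (each k in [1, n] has a unique gcd with n, and among the k's with gcd(k, n) = n/d there are phi(d) of them). So the sum equals 96. We also verify directly:
Divisors of 96: 1, 2, 3, 4, 6, 8, 12, 16, 24, 32, 48, 96.
phi values: 1, 1, 2, 2, 2, 4, 4, 8, 8, 16, 16, 32.
Sum = 96.

96


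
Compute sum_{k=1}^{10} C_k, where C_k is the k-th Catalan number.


C_1 through C_10: 1, 2, 5, 14, 42, 132, 429, 1430, 4862, 16796
Sum = 1 + 2 + 5 + 14 + 42 + 132 + 429 + 1430 + 4862 + 16796
= 23713

23713


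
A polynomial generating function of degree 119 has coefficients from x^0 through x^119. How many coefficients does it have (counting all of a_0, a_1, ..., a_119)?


A polynomial of degree 119 takes the form a_0 + a_1 x + ... + a_119 x^119.
The number of coefficients is 119 + 1 = 120.

120


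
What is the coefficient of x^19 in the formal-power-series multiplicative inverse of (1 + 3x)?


The inverse is 1/(1 + 3x). Apply the geometric identity 1/(1 - y) = sum_{k>=0} y^k with y = -3x:
1/(1 + 3x) = sum_{k>=0} (-3)^k x^k.
So the coefficient of x^19 is (-3)^19 = -1162261467.

-1162261467


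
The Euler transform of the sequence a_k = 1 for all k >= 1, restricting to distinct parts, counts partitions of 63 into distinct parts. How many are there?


Partitions of 63 into distinct parts can be computed via generating function.
Product (1+x)(1+x^2)(1+x^3)...
The coefficient of x^63 = 14848

14848


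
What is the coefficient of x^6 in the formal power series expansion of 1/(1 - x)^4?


The expansion 1/(1 - x)^r = sum_{k>=0} C(k + r - 1, r - 1) x^k follows from the multiset / negative-binomial theorem (or from repeated differentiation of the geometric series).
For r = 4 and k = 6:
C(9, 3) = 362880 / (6 * 720) = 84.

84


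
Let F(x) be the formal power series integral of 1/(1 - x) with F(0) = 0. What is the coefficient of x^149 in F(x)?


1/(1 - x) = sum_{k>=0} x^k. Integrating termwise and using F(0) = 0 gives
F(x) = sum_{k>=0} x^(k+1) / (k+1) = sum_{m>=1} x^m / m = -ln(1 - x).
So the coefficient of x^149 is 1/149 = 1/149.

1/149


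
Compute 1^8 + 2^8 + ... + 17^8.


This power sum has a closed form given by Faulhaber's formula
sum_{k=1}^{m} k^p = (1 / (p + 1)) * sum_{j=0}^{p} C(p + 1, j) B_j m^(p + 1 - j),
but for small m direct computation is fastest:
1 + 256 + 6561 + 65536 + 390625 + 1679616 + 5764801 + 16777216 + 43046721 + 100000000 + 214358881 + 429981696 + 815730721 + 1475789056 + 2562890625 + 4294967296 + 6975757441 = 16937207049.

16937207049


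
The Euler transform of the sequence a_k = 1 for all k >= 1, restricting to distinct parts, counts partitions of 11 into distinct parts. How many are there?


Partitions of 11 into distinct parts can be computed via generating function.
Product (1+x)(1+x^2)(1+x^3)...
The coefficient of x^11 = 12

12


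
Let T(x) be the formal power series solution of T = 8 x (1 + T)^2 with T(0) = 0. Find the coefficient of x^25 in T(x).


Apply the Lagrange inversion formula: if T = 8 x * phi(T) with phi(t) = (1 + t)^2, then [x^n] T = 8^n * (1/n) [t^(n-1)] phi(t)^n = 8^n * (1/n) [t^(n-1)] (1 + t)^(2n) = 8^n * (1/n) C(2n, n-1).
Using the identity C(2n, n-1) = C(2n, n) * n / (n+1), the unscaled factor equals C(2n, n) / (n+1) = C_n, the n-th Catalan number.
For n = 25: C_25 = C(50, 25) / 26 = 126410606437752/26 = 4861946401452.
With the 8^25 = 37778931862957161709568 factor, the coefficient is 37778931862957161709568 * 4861946401452 = 183679141821804874793065781957492736.

183679141821804874793065781957492736


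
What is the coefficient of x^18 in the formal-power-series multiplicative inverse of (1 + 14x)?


The inverse is 1/(1 + 14x). Apply the geometric identity 1/(1 - y) = sum_{k>=0} y^k with y = -14x:
1/(1 + 14x) = sum_{k>=0} (-14)^k x^k.
So the coefficient of x^18 is (-14)^18 = 426878854210636742656.

426878854210636742656


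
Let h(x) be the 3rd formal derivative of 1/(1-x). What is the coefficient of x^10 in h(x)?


Differentiating 3 times: d^3/dx^3 [1/(1-x)] = 3!/(1-x)^4.
The expansion 1/(1-x)^4 = sum_{k>=0} C(k+3, 3) x^k, so the coefficient of x^n in 3!/(1-x)^4 is 3! * C(n+3, 3).
For n = 10: 6 * C(13, 3) = 6 * 286 = 1716

1716


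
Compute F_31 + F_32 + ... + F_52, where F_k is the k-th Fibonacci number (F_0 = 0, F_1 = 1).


Use the identity sum_{k=0}^{N} F_k = F_{N+2} - 1 (which follows from F_{k+2} - F_{k+1} = F_k). Then
sum_{k=31}^{52} F_k = (F_{54} - 1) - (F_{32} - 1) = F_{54} - F_{32}.
Computing: F_{54} = 86267571272, F_{32} = 2178309, so
Sum = 86267571272 - 2178309 = 86265392963.

86265392963


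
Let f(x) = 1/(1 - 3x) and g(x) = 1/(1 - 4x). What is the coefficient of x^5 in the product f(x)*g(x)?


The coefficient of x^n in f*g is the Cauchy product: sum_{k=0}^{n} a^k * b^(n-k).
With a=3, b=4, n=5:
sum_{k=0}^{5} 3^k * 4^(5-k)
= 3367

3367


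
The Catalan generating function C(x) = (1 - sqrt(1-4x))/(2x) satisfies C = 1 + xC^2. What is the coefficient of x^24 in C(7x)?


Substituting x -> 7x scales the n-th coefficient by 7^n, so [x^24] C(7x) = 7^24 * C_24.
C_24 = C(2*24, 24)/(25) = 32247603683100/25 = 1289904147324.
So 7^24 * 1289904147324 = 191581231380566414401 * 1289904147324 = 247121424907231472112073939212924.

247121424907231472112073939212924


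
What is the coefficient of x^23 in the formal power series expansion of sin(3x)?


The Maclaurin series is sin(t) = sum_{k>=0} (-1)^k t^(2k+1) / (2k+1)!, so substituting t = 3x, only odd powers of x are nonzero, with coefficient of x^(2k+1) equal to (-1)^k 3^(2k+1) / (2k+1)!.
Write 23 = 2*11 + 1, giving the coefficient (-1)^11 * 3^23 / 23! = -94143178827/25852016738884976640000 = -4782969/1313418520494080000.

-4782969/1313418520494080000


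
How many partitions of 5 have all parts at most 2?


Using the generating function (1-x)^(-1)(1-x^2)^(-1),
the coefficient of x^5 counts these restricted partitions.
Result = 3

3


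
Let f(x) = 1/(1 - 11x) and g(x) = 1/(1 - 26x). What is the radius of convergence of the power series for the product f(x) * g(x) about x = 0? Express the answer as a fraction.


The radius of 1/(1 - 11x) is 1/11 (nearest singularity at x = 1/11), and the radius of 1/(1 - 26x) is 1/26.
The product f(x)*g(x) = 1/((1 - 11x)(1 - 26x)) has singularities at both 1/11 and 1/26, so its radius of convergence is the distance to the nearest one:
min(1/11, 1/26) = 1/26.

1/26


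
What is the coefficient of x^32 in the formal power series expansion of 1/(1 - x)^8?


The negative binomial / multiset identity is
1/(1 - x)^r = sum_{k>=0} C(k + r - 1, r - 1) x^k.
Here r = 8 and k = 32, so the coefficient is
C(32 + 7, 7) = C(39, 7)
= 15380937

15380937


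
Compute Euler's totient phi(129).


phi(n) counts integers in [1, n] coprime to n. Using the multiplicative formula phi(n) = n * prod_{p | n} (1 - 1/p):
129 = 3 * 43, so
phi(129) = 129 * (1 - 1/3) * (1 - 1/43) = 84.

84


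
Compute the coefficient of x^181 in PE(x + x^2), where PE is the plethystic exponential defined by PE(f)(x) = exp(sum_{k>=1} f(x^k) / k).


With f(x) = x + x^2, the exponent is sum_{k>=1} (x^k + x^(2k)) / k = -ln(1 - x) - ln(1 - x^2). Exponentiating:
PE(x + x^2) = 1 / ((1 - x)(1 - x^2)).
This is the generating function for partitions of n into parts of size 1 or 2. The number of 2's can be any j in 0..90, and the rest are 1's, so
[x^181] = floor(181/2) + 1 = 91.

91


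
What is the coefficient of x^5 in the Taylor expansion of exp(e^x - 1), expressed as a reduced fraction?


exp(e^x - 1) = sum_{k>=0} Bell_k x^k / k!, where Bell_k is the k-th Bell number.
So the coefficient of x^5 is Bell_5 / 5!.
Computing: Bell_5 = 52 and 5! = 120, giving
52/120 = 13/30.

13/30


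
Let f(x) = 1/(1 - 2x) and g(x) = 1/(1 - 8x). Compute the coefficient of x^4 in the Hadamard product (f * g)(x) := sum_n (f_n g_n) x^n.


f has coefficients f_k = 2^k and g has coefficients g_k = 8^k, so the Hadamard product has coefficient (f*g)_k = 2^k * 8^k = 16^k.
For k = 4: 16^4 = 65536.

65536


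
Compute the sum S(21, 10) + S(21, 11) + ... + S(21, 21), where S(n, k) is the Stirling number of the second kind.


By definition, S(n, k) counts partitions of an n-set into exactly k nonempty blocks.
Computing row n = 21 for k = 10..21:
S(21, k): 71187132291275, 26826851689001, 6833042030178, 1204909218331, 149304004500, 13087462580, 809944464, 34952799, 1023435, 19285, 210, 1
Sum = 106215172636059.

106215172636059


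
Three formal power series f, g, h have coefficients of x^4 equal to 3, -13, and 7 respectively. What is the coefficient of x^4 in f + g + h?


Series addition is componentwise:
3 + -13 + 7
= -3

-3


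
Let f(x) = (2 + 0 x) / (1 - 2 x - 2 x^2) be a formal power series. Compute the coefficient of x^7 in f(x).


Write f(x) = sum_{k>=0} a_k x^k. Multiplying both sides by 1 - 2 x - 2 x^2 gives
(1 - 2 x - 2 x^2) sum_{k>=0} a_k x^k = 2 + 0 x.
Matching coefficients:
 x^0: a_0 = 2
 x^1: a_1 - 2 a_0 = 0  =>  a_1 = 2*2 + 0 = 4
 x^k (k >= 2): a_k = 2 a_{k-1} + 2 a_{k-2}.
Iterating: a_2 = 12, a_3 = 32, a_4 = 88, a_5 = 240, a_6 = 656, a_7 = 1792.
So the coefficient of x^7 is 1792.

1792


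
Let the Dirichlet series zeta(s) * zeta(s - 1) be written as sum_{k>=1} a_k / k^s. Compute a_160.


Convolution gives a_k = sum_{d | k} d * 1 = sum_{d | k} d = sigma(k), the sum of positive divisors of k.
For k = 160, the divisors are 1, 2, 4, 5, 8, 10, 16, 20, 32, 40, 80, 160, so
sigma(160) = 1 + 2 + 4 + 5 + 8 + 10 + 16 + 20 + 32 + 40 + 80 + 160 = 378.

378


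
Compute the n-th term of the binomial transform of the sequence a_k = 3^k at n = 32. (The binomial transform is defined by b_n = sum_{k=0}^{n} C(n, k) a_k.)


With a_k = 3^k, b_n = sum_{k=0}^{n} C(n, k) 3^k = (1 + 3)^n by the binomial theorem.
For n = 32: (1 + 3)^32 = 4^32 = 18446744073709551616.

18446744073709551616


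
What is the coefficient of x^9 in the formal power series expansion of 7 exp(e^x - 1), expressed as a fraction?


exp(e^x - 1) is the exponential generating function for the Bell numbers Bell_k: exp(e^x - 1) = sum_{k>=0} Bell_k x^k / k!.
So the coefficient of x^9 in 7 exp(e^x - 1) is 7 Bell_9 / 9!.
Computing: Bell_9 = 21147 and 9! = 362880, giving
7 * 21147/362880 = 7049/17280.

7049/17280


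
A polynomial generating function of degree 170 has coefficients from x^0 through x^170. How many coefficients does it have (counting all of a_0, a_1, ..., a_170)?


A polynomial of degree 170 takes the form a_0 + a_1 x + ... + a_170 x^170.
The number of coefficients is 170 + 1 = 171.

171


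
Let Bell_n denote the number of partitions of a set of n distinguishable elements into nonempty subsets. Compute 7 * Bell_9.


Bell_9 can be computed from the Bell triangle or from Dobinski's identity Bell_n = (1/e) * sum_{k>=0} k^n / k!.
Computing Bell_9 = 21147.
Then 7 * 21147 = 148029.

148029


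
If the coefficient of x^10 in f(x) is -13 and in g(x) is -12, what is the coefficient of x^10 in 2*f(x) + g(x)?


Scalar multiplication scales coefficients: 2 * -13 = -26.
Then add the g coefficient: -26 + -12
= -38

-38


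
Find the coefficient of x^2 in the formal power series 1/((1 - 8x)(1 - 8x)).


By partial fractions or Cauchy convolution:
The coefficient equals sum_{k=0}^{2} 8^k * 8^(2-k).
= 192

192


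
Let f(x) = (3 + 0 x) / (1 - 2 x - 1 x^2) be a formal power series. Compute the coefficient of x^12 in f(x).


Write f(x) = sum_{k>=0} a_k x^k. Multiplying both sides by 1 - 2 x - 1 x^2 gives
(1 - 2 x - 1 x^2) sum_{k>=0} a_k x^k = 3 + 0 x.
Matching coefficients:
 x^0: a_0 = 3
 x^1: a_1 - 2 a_0 = 0  =>  a_1 = 2*3 + 0 = 6
 x^k (k >= 2): a_k = 2 a_{k-1} + 1 a_{k-2}.
Iterating: a_2 = 15, a_3 = 36, a_4 = 87, a_5 = 210, a_6 = 507, a_7 = 1224, a_8 = 2955, a_9 = 7134, a_10 = 17223, a_11 = 41580, a_12 = 100383.
So the coefficient of x^12 is 100383.

100383


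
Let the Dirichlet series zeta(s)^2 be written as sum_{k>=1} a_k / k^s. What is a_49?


The Dirichlet convolution of the constant function 1 with itself gives (1 * 1)(k) = sum_{d | k} 1 = d(k), the number of positive divisors of k.
Since zeta(s) = sum_{k>=1} 1/k^s, we have zeta(s)^2 = sum_{k>=1} d(k)/k^s, so a_k = d(k).
For k = 49: the divisors are 1, 7, 49.
Count = 3.

3


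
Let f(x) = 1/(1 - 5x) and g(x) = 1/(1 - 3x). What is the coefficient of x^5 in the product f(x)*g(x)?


The coefficient of x^n in f*g is the Cauchy product: sum_{k=0}^{n} a^k * b^(n-k).
With a=5, b=3, n=5:
sum_{k=0}^{5} 5^k * 3^(5-k)
= 7448

7448


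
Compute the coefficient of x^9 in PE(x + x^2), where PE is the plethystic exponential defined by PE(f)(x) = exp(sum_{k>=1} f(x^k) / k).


With f(x) = x + x^2, the exponent is sum_{k>=1} (x^k + x^(2k)) / k = -ln(1 - x) - ln(1 - x^2). Exponentiating:
PE(x + x^2) = 1 / ((1 - x)(1 - x^2)).
This is the generating function for partitions of n into parts of size 1 or 2. The number of 2's can be any j in 0..4, and the rest are 1's, so
[x^9] = floor(9/2) + 1 = 5.

5


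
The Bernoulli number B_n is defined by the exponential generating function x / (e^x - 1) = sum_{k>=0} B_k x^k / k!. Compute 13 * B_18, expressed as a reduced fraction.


Bernoulli numbers can also be computed recursively via B_0 = 1 and sum_{j=0}^{m} C(m+1, j) B_j = 0 for m >= 1. Odd-index Bernoulli numbers vanish for k >= 3.
Computing B_18 = 43867/798, so 13 * B_18 = 13 * 43867/798 = 570271/798.

570271/798


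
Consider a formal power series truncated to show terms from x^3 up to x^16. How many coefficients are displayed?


From x^3 to x^16 inclusive, the count is 16 - 3 + 1 = 14.

14


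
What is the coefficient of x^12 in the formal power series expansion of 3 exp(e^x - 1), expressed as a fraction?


exp(e^x - 1) is the exponential generating function for the Bell numbers Bell_k: exp(e^x - 1) = sum_{k>=0} Bell_k x^k / k!.
So the coefficient of x^12 in 3 exp(e^x - 1) is 3 Bell_12 / 12!.
Computing: Bell_12 = 4213597 and 12! = 479001600, giving
3 * 4213597/479001600 = 4213597/159667200.

4213597/159667200


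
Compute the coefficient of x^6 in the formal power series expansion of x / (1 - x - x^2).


Let f(x) = sum_{k>=0} a_k x^k. Multiplying f(x) * (1 - x - x^2) = x and matching coefficients gives a_0 = 0, a_1 = 1, and a_k = a_{k-1} + a_{k-2} for k >= 2. These are the Fibonacci numbers F_k.
Iterating from F_0 = 0, F_1 = 1:
F_0=0, F_1=1, F_2=1, F_3=2, F_4=3, F_5=5, F_6=8
F_6 = 8.

8


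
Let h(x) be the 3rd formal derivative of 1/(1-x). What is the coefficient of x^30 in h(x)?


Differentiating 3 times: d^3/dx^3 [1/(1-x)] = 3!/(1-x)^4.
The expansion 1/(1-x)^4 = sum_{k>=0} C(k+3, 3) x^k, so the coefficient of x^n in 3!/(1-x)^4 is 3! * C(n+3, 3).
For n = 30: 6 * C(33, 3) = 6 * 5456 = 32736

32736


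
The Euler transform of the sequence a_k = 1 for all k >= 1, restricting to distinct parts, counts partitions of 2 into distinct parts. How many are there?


Partitions of 2 into distinct parts can be computed via generating function.
Product (1+x)(1+x^2)(1+x^3)...
The coefficient of x^2 = 1

1


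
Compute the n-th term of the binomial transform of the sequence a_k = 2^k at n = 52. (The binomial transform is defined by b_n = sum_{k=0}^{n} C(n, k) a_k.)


With a_k = 2^k, b_n = sum_{k=0}^{n} C(n, k) 2^k = (1 + 2)^n by the binomial theorem.
For n = 52: (1 + 2)^52 = 3^52 = 6461081889226673298932241.

6461081889226673298932241


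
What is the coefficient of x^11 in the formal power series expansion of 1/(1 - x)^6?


The negative binomial / multiset identity is
1/(1 - x)^r = sum_{k>=0} C(k + r - 1, r - 1) x^k.
Here r = 6 and k = 11, so the coefficient is
C(11 + 5, 5) = C(16, 5)
= 4368

4368


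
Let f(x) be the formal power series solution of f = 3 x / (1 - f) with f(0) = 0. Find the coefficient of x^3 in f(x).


Apply Lagrange inversion: f = 3 x * phi(f) with phi(t) = 1/(1 - t), so
[x^n] f = 3^n * (1/n) [t^(n-1)] phi(t)^n = 3^n * (1/n) [t^(n-1)] (1 - t)^(-n) = 3^n * (1/n) C(2n - 2, n - 1) = 3^n * C_{n-1}.
For n = 3: C_2 = C(4, 2) / 3 = 6/3 = 2.
With the 3^3 = 27 factor, the coefficient is 27 * 2 = 54.

54


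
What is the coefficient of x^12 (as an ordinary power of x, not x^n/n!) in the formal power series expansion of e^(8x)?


The exponential series is e^y = sum_{k>=0} y^k / k!. Substituting y = 8x gives
e^(8x) = sum_{k>=0} 8^k x^k / k!.
So the coefficient of x^n is a^n/n! with a = 8, n = 12:
8^12 / 12! = 68719476736/479001600 = 67108864/467775

67108864/467775


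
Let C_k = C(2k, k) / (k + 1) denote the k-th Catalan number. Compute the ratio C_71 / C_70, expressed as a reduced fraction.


Using C_k = (2k)! / (k! (k+1)!), the ratio C_{k+1}/C_k simplifies to
C_{k+1}/C_k = [(2k+2)! / ((k+1)! (k+2)!)] * [k! (k+1)! / (2k)!]
 = (2k+2)(2k+1) / ((k+1)(k+2)) = 2(2k+1) / (k+2).
For k = 70: 2(2*70 + 1) / (70 + 2) = 282/72 = 47/12.

47/12


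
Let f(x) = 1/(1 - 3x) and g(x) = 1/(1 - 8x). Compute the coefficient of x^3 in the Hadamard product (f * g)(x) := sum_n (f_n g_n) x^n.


f has coefficients f_k = 3^k and g has coefficients g_k = 8^k, so the Hadamard product has coefficient (f*g)_k = 3^k * 8^k = 24^k.
For k = 3: 24^3 = 13824.

13824


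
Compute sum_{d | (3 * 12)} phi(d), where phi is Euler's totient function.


First, 3 * 12 = 36. One classical identity is sum_{d | n} phi(d) = n (each k in [1, n] has a unique gcd with n, and among the k's with gcd(k, n) = n/d there are phi(d) of them). So the sum equals 36. We also verify directly:
Divisors of 36: 1, 2, 3, 4, 6, 9, 12, 18, 36.
phi values: 1, 1, 2, 2, 2, 6, 4, 6, 12.
Sum = 36.

36


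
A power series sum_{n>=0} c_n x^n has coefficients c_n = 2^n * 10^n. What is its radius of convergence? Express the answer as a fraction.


By the root test (Cauchy-Hadamard), the radius is R = 1 / limsup_n |c_n|^(1/n).
Here |c_n|^(1/n) = (2^n * 10^n)^(1/n) = 2 * 10 = 20 for all n.
So R = 1/20 = 1/20.

1/20


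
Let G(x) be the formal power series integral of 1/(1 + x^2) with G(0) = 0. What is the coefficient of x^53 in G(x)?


1/(1 + x^2) = sum_{j>=0} (-1)^j x^(2j). Integrating termwise with G(0) = 0:
G(x) = sum_{j>=0} (-1)^j x^(2j+1) / (2j+1) = arctan(x).
Only odd powers are nonzero. For x^53 write 53 = 2*26 + 1, giving
(-1)^26 / 53 = 1/53 = 1/53.

1/53


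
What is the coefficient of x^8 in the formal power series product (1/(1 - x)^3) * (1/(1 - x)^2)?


Combine the factors: (1/(1 - x)^3) * (1/(1 - x)^2) = 1/(1 - x)^5.
Then use 1/(1 - x)^r = sum_{k>=0} C(k + r - 1, r - 1) x^k with r = 5 and k = 8:
C(12, 4) = 495.

495


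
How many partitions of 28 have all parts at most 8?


Using the generating function (1-x)^(-1)(1-x^2)^(-1)...(1-x^8)^(-1),
the coefficient of x^28 counts these restricted partitions.
Result = 1801

1801


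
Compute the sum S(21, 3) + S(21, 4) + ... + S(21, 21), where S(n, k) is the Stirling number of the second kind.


By definition, S(n, k) counts partitions of an n-set into exactly k nonempty blocks.
Computing row n = 21 for k = 3..21:
S(21, k): 1742343625, 181509070050, 3791262568401, 26585679462804, 82310957214948, 132511015347084, 123272476465204, 71187132291275, 26826851689001, 6833042030178, 1204909218331, 149304004500, 13087462580, 809944464, 34952799, 1023435, 19285, 210, 1
Sum = 474869815108175.

474869815108175


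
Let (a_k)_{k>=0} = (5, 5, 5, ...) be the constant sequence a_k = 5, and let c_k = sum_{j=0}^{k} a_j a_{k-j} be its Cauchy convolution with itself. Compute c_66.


Since a_j = 5 for all j >= 0, the convolution sum becomes
c_k = sum_{j=0}^{k} 5 * 5 = 25 * (k + 1).
Equivalently, the generating function of (a_k) is 5/(1 - x) and its square is 25/(1 - x)^2 = sum_{k>=0} 25(k + 1) x^k.
For k = 66: 25 * 67 = 1675.

1675
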